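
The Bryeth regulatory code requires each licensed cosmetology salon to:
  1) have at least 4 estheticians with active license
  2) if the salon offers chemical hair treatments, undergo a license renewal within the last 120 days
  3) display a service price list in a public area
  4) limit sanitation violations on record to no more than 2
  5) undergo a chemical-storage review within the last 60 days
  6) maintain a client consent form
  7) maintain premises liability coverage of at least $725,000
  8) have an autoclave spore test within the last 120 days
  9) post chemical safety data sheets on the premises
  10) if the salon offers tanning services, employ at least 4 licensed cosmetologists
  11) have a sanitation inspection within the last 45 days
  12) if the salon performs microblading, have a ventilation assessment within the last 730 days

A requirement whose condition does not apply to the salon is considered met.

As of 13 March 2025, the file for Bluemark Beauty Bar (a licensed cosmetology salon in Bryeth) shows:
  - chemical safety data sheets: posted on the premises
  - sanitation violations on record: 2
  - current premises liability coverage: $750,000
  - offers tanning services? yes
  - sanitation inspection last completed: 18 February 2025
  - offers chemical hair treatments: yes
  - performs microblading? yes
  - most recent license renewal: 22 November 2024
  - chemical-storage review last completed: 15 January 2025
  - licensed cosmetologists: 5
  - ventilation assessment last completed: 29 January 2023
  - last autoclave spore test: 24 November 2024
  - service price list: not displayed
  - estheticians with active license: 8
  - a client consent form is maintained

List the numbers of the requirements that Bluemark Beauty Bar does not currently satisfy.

1. estheticians with active license 8 ≥ 4 → met
2. condition 'offers chemical hair treatments' holds; license renewal 111 days ago vs limit 120 → met
3. service price list absent → not met
4. sanitation violations on record 2 ≤ 2 → met
5. chemical-storage review 57 days ago vs limit 60 → met
6. client consent form present → met
7. premises liability coverage $750,000 ≥ $725,000 → met
8. autoclave spore test 109 days ago vs limit 120 → met
9. chemical safety data sheets present → met
10. condition 'offers tanning services' holds; licensed cosmetologists 5 ≥ 4 → met
11. sanitation inspection 23 days ago vs limit 45 → met
12. condition 'performs microblading' holds; ventilation assessment 774 days ago vs limit 730 → not met
Not met: 3, 12

3, 12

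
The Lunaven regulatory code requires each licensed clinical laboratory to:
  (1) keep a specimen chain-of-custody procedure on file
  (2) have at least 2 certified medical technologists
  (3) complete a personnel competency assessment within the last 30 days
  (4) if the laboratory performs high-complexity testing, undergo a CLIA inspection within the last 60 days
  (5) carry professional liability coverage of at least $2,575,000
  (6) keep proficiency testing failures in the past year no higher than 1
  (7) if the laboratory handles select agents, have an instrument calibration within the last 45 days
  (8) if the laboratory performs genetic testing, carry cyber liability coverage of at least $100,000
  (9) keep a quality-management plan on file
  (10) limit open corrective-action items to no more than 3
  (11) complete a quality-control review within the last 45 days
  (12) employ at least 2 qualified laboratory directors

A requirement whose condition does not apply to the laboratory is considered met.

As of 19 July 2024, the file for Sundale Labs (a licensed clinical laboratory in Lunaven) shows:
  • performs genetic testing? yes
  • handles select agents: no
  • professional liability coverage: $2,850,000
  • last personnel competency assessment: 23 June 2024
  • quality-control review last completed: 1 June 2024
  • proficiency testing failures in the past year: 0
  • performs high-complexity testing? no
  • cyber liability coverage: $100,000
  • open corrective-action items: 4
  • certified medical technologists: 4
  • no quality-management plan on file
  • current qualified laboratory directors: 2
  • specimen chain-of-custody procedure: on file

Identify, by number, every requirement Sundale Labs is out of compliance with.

9, 10, 11

1. specimen chain-of-custody procedure present → met
2. certified medical technologists 4 ≥ 2 → met
3. personnel competency assessment 26 days ago vs limit 30 → met
4. condition 'performs high-complexity testing' does not hold → requirement n/a → met
5. professional liability coverage $2,850,000 ≥ $2,575,000 → met
6. proficiency testing failures in the past year 0 ≤ 1 → met
7. condition 'handles select agents' does not hold → requirement n/a → met
8. condition 'performs genetic testing' holds; cyber liability coverage $100,000 ≥ $100,000 → met
9. quality-management plan absent → not met
10. open corrective-action items 4 > 3 → not met
11. quality-control review 48 days ago vs limit 45 → not met
12. qualified laboratory directors 2 ≥ 2 → met
Not met: 9, 10, 11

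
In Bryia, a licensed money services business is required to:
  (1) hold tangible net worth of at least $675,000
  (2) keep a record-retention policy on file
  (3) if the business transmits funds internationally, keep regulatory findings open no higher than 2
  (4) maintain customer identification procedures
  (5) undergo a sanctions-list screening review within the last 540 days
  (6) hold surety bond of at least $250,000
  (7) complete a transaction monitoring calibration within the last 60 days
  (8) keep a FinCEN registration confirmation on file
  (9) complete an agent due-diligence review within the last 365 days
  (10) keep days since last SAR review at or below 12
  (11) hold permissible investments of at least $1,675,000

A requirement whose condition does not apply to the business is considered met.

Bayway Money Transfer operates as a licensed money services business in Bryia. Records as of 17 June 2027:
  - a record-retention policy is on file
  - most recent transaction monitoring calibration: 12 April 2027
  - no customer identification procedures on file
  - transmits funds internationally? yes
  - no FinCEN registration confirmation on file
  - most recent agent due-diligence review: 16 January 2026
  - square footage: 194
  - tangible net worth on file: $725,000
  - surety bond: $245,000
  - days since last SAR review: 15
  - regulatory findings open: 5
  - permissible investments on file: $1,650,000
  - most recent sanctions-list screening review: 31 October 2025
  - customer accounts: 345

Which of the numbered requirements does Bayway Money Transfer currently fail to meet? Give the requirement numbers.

3, 4, 5, 6, 7, 8, 9, 10, 11

1. tangible net worth $725,000 ≥ $675,000 → met
2. record-retention policy present → met
3. condition 'transmits funds internationally' holds; regulatory findings open 5 > 2 → not met
4. customer identification procedures absent → not met
5. sanctions-list screening review 594 days ago vs limit 540 → not met
6. surety bond $245,000 < $250,000 → not met
7. transaction monitoring calibration 66 days ago vs limit 60 → not met
8. FinCEN registration confirmation absent → not met
9. agent due-diligence review 517 days ago vs limit 365 → not met
10. days since last SAR review 15 > 12 → not met
11. permissible investments $1,650,000 < $1,675,000 → not met
Not met: 3, 4, 5, 6, 7, 8, 9, 10, 11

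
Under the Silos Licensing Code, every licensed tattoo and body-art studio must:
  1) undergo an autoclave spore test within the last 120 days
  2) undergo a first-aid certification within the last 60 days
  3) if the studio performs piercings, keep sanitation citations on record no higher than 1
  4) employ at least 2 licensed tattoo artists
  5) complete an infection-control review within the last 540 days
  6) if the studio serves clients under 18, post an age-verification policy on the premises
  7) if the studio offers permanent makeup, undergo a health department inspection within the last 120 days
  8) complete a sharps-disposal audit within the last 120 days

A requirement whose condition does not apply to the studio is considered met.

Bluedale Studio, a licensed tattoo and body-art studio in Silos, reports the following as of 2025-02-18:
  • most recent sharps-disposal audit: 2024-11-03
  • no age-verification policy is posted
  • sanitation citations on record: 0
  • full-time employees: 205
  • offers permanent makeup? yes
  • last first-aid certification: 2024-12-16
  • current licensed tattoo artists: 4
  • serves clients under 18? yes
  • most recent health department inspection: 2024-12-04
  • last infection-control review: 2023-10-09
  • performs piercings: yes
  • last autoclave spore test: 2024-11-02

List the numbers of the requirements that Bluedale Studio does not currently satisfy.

2, 6

1. autoclave spore test 108 days ago vs limit 120 → met
2. first-aid certification 64 days ago vs limit 60 → not met
3. condition 'performs piercings' holds; sanitation citations on record 0 ≤ 1 → met
4. licensed tattoo artists 4 ≥ 2 → met
5. infection-control review 498 days ago vs limit 540 → met
6. condition 'serves clients under 18' holds; age-verification policy absent → not met
7. condition 'offers permanent makeup' holds; health department inspection 76 days ago vs limit 120 → met
8. sharps-disposal audit 107 days ago vs limit 120 → met
Not met: 2, 6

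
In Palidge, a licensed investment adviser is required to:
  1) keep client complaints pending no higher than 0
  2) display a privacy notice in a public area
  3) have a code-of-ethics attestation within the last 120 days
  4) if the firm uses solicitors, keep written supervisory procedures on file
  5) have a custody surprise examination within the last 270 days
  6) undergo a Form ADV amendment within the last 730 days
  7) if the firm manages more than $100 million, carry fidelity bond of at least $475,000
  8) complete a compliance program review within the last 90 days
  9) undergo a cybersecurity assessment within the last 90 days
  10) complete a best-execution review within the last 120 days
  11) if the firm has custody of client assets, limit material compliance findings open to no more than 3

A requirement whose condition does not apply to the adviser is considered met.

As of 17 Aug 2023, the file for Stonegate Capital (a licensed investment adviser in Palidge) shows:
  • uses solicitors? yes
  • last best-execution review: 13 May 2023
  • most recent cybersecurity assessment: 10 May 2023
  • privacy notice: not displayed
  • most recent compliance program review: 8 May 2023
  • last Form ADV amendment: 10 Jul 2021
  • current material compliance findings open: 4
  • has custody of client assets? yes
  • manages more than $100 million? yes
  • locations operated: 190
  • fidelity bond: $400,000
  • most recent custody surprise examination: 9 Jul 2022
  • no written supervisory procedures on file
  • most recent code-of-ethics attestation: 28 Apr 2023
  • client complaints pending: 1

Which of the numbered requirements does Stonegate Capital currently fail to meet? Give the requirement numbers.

1. client complaints pending 1 > 0 → not met
2. privacy notice absent → not met
3. code-of-ethics attestation 111 days ago vs limit 120 → met
4. condition 'uses solicitors' holds; written supervisory procedures absent → not met
5. custody surprise examination 404 days ago vs limit 270 → not met
6. Form ADV amendment 768 days ago vs limit 730 → not met
7. condition 'manages more than $100 million' holds; fidelity bond $400,000 < $475,000 → not met
8. compliance program review 101 days ago vs limit 90 → not met
9. cybersecurity assessment 99 days ago vs limit 90 → not met
10. best-execution review 96 days ago vs limit 120 → met
11. condition 'has custody of client assets' holds; material compliance findings open 4 > 3 → not met
Not met: 1, 2, 4, 5, 6, 7, 8, 9, 11

1, 2, 4, 5, 6, 7, 8, 9, 11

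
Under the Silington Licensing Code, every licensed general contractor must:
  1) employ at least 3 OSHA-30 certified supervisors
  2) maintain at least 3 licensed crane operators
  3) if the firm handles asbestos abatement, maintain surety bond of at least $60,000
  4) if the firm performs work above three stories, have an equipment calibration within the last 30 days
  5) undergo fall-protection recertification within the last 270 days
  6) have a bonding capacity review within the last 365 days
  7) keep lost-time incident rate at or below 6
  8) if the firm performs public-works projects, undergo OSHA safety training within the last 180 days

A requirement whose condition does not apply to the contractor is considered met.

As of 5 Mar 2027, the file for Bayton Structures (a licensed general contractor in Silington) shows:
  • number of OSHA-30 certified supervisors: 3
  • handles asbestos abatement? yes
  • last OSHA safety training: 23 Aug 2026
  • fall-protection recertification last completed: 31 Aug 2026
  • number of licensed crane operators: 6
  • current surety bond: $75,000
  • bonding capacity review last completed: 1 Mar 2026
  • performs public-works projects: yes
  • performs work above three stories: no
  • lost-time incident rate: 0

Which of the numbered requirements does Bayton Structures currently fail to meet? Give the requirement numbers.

1. OSHA-30 certified supervisors 3 ≥ 3 → met
2. licensed crane operators 6 ≥ 3 → met
3. condition 'handles asbestos abatement' holds; surety bond $75,000 ≥ $60,000 → met
4. condition 'performs work above three stories' does not hold → requirement n/a → met
5. fall-protection recertification 186 days ago vs limit 270 → met
6. bonding capacity review 369 days ago vs limit 365 → not met
7. lost-time incident rate 0 ≤ 6 → met
8. condition 'performs public-works projects' holds; OSHA safety training 194 days ago vs limit 180 → not met
Not met: 6, 8

6, 8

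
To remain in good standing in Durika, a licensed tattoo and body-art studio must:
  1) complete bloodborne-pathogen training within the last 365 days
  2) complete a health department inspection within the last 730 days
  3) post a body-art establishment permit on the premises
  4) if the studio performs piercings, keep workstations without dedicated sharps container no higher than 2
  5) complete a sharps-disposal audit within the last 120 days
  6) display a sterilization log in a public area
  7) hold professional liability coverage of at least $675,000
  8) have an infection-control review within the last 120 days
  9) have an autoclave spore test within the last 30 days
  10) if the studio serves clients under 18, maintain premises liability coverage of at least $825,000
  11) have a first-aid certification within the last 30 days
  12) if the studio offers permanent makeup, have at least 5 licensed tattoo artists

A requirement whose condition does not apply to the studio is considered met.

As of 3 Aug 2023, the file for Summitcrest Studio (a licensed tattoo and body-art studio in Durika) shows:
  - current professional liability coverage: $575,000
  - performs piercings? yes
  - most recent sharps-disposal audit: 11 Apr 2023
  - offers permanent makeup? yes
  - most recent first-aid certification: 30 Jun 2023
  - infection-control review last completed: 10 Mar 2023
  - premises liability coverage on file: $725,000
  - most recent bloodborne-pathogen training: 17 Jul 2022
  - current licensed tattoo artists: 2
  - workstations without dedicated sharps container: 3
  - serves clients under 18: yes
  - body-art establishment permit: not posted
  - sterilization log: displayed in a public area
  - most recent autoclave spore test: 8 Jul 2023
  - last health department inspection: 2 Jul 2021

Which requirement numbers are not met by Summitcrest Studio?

1, 2, 3, 4, 7, 8, 10, 11, 12

1. bloodborne-pathogen training 382 days ago vs limit 365 → not met
2. health department inspection 762 days ago vs limit 730 → not met
3. body-art establishment permit absent → not met
4. condition 'performs piercings' holds; workstations without dedicated sharps container 3 > 2 → not met
5. sharps-disposal audit 114 days ago vs limit 120 → met
6. sterilization log present → met
7. professional liability coverage $575,000 < $675,000 → not met
8. infection-control review 146 days ago vs limit 120 → not met
9. autoclave spore test 26 days ago vs limit 30 → met
10. condition 'serves clients under 18' holds; premises liability coverage $725,000 < $825,000 → not met
11. first-aid certification 34 days ago vs limit 30 → not met
12. condition 'offers permanent makeup' holds; licensed tattoo artists 2 < 5 → not met
Not met: 1, 2, 3, 4, 7, 8, 10, 11, 12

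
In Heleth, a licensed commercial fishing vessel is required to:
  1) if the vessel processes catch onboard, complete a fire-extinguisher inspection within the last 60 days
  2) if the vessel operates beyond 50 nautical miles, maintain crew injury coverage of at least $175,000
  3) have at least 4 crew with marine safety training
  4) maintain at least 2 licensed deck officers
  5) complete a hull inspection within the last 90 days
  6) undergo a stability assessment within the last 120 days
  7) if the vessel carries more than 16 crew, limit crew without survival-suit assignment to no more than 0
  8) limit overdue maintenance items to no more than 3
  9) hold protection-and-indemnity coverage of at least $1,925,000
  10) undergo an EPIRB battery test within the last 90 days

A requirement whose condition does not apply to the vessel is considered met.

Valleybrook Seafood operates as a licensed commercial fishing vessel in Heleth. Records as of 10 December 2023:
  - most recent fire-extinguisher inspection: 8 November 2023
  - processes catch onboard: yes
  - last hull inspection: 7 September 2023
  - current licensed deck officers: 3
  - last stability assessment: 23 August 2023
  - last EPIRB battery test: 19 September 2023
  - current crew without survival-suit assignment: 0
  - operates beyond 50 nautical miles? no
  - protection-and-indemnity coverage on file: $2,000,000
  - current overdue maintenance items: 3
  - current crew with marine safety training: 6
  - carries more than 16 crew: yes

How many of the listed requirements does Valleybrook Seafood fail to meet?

1

1. condition 'processes catch onboard' holds; fire-extinguisher inspection 32 days ago vs limit 60 → met
2. condition 'operates beyond 50 nautical miles' does not hold → requirement n/a → met
3. crew with marine safety training 6 ≥ 4 → met
4. licensed deck officers 3 ≥ 2 → met
5. hull inspection 94 days ago vs limit 90 → not met
6. stability assessment 109 days ago vs limit 120 → met
7. condition 'carries more than 16 crew' holds; crew without survival-suit assignment 0 ≤ 0 → met
8. overdue maintenance items 3 ≤ 3 → met
9. protection-and-indemnity coverage $2,000,000 ≥ $1,925,000 → met
10. EPIRB battery test 82 days ago vs limit 90 → met
Not met: 1 of 10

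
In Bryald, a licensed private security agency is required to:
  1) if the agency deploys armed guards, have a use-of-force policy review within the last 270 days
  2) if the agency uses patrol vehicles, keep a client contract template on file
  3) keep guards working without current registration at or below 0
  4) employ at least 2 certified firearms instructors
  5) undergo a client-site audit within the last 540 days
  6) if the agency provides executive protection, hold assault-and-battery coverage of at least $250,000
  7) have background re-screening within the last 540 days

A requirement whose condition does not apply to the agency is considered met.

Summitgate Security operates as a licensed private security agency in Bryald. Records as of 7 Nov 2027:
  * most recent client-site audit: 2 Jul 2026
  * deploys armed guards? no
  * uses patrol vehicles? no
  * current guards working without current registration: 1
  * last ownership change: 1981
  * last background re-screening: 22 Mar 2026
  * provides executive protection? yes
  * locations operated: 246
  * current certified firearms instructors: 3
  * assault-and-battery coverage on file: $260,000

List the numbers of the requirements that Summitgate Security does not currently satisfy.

1. condition 'deploys armed guards' does not hold → requirement n/a → met
2. condition 'uses patrol vehicles' does not hold → requirement n/a → met
3. guards working without current registration 1 > 0 → not met
4. certified firearms instructors 3 ≥ 2 → met
5. client-site audit 493 days ago vs limit 540 → met
6. condition 'provides executive protection' holds; assault-and-battery coverage $260,000 ≥ $250,000 → met
7. background re-screening 595 days ago vs limit 540 → not met
Not met: 3, 7

3, 7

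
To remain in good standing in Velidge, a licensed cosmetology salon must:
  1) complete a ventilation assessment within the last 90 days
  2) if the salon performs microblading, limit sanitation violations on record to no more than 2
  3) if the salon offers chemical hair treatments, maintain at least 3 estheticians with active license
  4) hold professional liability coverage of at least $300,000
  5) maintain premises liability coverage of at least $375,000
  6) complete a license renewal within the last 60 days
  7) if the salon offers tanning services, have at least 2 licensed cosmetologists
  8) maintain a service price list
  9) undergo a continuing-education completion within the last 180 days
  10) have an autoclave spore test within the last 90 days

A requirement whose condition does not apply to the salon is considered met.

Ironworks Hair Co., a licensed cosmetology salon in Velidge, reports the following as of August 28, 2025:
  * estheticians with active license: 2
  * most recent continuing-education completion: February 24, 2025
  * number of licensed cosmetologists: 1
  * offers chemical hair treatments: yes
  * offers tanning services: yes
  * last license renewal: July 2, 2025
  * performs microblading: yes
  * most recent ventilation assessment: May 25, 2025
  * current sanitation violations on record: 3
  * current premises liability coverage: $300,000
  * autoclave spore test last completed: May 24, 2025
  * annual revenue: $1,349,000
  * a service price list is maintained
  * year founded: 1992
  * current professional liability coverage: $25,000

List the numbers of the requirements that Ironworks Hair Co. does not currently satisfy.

1. ventilation assessment 95 days ago vs limit 90 → not met
2. condition 'performs microblading' holds; sanitation violations on record 3 > 2 → not met
3. condition 'offers chemical hair treatments' holds; estheticians with active license 2 < 3 → not met
4. professional liability coverage $25,000 < $300,000 → not met
5. premises liability coverage $300,000 < $375,000 → not met
6. license renewal 57 days ago vs limit 60 → met
7. condition 'offers tanning services' holds; licensed cosmetologists 1 < 2 → not met
8. service price list present → met
9. continuing-education completion 185 days ago vs limit 180 → not met
10. autoclave spore test 96 days ago vs limit 90 → not met
Not met: 1, 2, 3, 4, 5, 7, 9, 10

1, 2, 3, 4, 5, 7, 9, 10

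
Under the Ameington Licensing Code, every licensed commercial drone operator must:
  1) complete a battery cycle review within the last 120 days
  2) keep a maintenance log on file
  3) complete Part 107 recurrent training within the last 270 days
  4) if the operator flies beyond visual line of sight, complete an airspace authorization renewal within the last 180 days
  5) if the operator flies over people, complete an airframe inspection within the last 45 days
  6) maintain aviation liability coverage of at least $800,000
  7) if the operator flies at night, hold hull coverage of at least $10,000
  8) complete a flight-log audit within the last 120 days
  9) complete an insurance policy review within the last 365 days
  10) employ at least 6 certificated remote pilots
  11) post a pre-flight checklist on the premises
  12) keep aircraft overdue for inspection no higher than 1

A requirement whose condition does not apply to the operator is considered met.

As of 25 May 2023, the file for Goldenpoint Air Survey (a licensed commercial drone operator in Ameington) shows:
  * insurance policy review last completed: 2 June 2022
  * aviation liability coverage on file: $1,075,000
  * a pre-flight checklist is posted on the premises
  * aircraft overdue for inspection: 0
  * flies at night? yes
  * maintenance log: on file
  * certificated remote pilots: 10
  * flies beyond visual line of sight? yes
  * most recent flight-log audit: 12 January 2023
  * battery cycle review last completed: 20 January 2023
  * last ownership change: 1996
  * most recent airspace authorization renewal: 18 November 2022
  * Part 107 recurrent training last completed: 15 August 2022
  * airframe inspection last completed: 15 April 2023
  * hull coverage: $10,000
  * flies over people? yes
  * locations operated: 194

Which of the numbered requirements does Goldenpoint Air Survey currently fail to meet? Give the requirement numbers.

1, 3, 4, 8

1. battery cycle review 125 days ago vs limit 120 → not met
2. maintenance log present → met
3. Part 107 recurrent training 283 days ago vs limit 270 → not met
4. condition 'flies beyond visual line of sight' holds; airspace authorization renewal 188 days ago vs limit 180 → not met
5. condition 'flies over people' holds; airframe inspection 40 days ago vs limit 45 → met
6. aviation liability coverage $1,075,000 ≥ $800,000 → met
7. condition 'flies at night' holds; hull coverage $10,000 ≥ $10,000 → met
8. flight-log audit 133 days ago vs limit 120 → not met
9. insurance policy review 357 days ago vs limit 365 → met
10. certificated remote pilots 10 ≥ 6 → met
11. pre-flight checklist present → met
12. aircraft overdue for inspection 0 ≤ 1 → met
Not met: 1, 3, 4, 8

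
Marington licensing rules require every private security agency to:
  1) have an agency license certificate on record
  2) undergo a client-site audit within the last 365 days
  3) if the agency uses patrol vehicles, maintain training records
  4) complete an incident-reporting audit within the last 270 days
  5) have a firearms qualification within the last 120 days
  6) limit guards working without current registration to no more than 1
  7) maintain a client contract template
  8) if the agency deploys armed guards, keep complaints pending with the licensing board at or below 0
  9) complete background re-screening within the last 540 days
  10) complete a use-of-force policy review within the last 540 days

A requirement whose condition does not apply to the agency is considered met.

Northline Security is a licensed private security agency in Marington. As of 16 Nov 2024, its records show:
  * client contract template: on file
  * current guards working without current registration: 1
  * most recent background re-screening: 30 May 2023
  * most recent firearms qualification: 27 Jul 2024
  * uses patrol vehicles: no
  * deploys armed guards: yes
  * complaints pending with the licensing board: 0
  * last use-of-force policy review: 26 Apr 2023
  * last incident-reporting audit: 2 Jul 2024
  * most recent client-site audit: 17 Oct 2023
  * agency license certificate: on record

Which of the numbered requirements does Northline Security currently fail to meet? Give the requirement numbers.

2, 10

1. agency license certificate present → met
2. client-site audit 396 days ago vs limit 365 → not met
3. condition 'uses patrol vehicles' does not hold → requirement n/a → met
4. incident-reporting audit 137 days ago vs limit 270 → met
5. firearms qualification 112 days ago vs limit 120 → met
6. guards working without current registration 1 ≤ 1 → met
7. client contract template present → met
8. condition 'deploys armed guards' holds; complaints pending with the licensing board 0 ≤ 0 → met
9. background re-screening 536 days ago vs limit 540 → met
10. use-of-force policy review 570 days ago vs limit 540 → not met
Not met: 2, 10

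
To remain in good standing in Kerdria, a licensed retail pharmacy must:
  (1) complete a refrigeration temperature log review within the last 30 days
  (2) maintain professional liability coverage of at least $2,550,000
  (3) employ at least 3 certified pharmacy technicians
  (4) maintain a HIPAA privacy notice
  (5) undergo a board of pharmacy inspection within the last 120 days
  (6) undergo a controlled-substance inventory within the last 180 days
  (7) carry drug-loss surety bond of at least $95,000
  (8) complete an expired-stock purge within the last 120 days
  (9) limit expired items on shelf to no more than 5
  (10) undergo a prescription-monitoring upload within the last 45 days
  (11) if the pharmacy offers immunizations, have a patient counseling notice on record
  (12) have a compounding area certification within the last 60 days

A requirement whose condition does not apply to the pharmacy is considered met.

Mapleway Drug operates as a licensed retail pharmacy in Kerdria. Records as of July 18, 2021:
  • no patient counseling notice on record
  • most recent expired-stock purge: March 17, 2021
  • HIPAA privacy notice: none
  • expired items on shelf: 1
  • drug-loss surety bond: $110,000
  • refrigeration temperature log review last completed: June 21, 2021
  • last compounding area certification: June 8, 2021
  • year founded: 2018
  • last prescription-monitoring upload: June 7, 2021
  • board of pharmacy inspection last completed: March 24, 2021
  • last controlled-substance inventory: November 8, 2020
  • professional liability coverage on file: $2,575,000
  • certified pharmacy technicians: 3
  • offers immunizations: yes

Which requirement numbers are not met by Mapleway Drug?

4, 6, 8, 11

1. refrigeration temperature log review 27 days ago vs limit 30 → met
2. professional liability coverage $2,575,000 ≥ $2,550,000 → met
3. certified pharmacy technicians 3 ≥ 3 → met
4. HIPAA privacy notice absent → not met
5. board of pharmacy inspection 116 days ago vs limit 120 → met
6. controlled-substance inventory 252 days ago vs limit 180 → not met
7. drug-loss surety bond $110,000 ≥ $95,000 → met
8. expired-stock purge 123 days ago vs limit 120 → not met
9. expired items on shelf 1 ≤ 5 → met
10. prescription-monitoring upload 41 days ago vs limit 45 → met
11. condition 'offers immunizations' holds; patient counseling notice absent → not met
12. compounding area certification 40 days ago vs limit 60 → met
Not met: 4, 6, 8, 11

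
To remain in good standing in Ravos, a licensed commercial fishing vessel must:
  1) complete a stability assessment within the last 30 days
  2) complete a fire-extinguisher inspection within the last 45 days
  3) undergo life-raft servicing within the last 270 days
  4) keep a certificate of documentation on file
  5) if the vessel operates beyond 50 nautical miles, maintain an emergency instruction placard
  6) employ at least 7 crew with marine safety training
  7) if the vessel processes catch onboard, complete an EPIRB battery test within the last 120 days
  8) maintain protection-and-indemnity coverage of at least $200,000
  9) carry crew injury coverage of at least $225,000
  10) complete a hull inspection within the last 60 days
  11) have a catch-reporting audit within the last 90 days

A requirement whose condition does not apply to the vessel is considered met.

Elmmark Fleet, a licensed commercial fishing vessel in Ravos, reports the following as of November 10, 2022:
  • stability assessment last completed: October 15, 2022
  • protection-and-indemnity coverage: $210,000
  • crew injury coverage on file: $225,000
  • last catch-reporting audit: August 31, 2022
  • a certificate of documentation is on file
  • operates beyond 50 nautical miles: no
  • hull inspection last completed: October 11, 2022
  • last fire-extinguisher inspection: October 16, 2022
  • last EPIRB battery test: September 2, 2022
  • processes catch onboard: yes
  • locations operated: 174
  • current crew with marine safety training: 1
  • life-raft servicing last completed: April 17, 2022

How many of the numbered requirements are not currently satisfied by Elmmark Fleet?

1

1. stability assessment 26 days ago vs limit 30 → met
2. fire-extinguisher inspection 25 days ago vs limit 45 → met
3. life-raft servicing 207 days ago vs limit 270 → met
4. certificate of documentation present → met
5. condition 'operates beyond 50 nautical miles' does not hold → requirement n/a → met
6. crew with marine safety training 1 < 7 → not met
7. condition 'processes catch onboard' holds; EPIRB battery test 69 days ago vs limit 120 → met
8. protection-and-indemnity coverage $210,000 ≥ $200,000 → met
9. crew injury coverage $225,000 ≥ $225,000 → met
10. hull inspection 30 days ago vs limit 60 → met
11. catch-reporting audit 71 days ago vs limit 90 → met
Not met: 1 of 11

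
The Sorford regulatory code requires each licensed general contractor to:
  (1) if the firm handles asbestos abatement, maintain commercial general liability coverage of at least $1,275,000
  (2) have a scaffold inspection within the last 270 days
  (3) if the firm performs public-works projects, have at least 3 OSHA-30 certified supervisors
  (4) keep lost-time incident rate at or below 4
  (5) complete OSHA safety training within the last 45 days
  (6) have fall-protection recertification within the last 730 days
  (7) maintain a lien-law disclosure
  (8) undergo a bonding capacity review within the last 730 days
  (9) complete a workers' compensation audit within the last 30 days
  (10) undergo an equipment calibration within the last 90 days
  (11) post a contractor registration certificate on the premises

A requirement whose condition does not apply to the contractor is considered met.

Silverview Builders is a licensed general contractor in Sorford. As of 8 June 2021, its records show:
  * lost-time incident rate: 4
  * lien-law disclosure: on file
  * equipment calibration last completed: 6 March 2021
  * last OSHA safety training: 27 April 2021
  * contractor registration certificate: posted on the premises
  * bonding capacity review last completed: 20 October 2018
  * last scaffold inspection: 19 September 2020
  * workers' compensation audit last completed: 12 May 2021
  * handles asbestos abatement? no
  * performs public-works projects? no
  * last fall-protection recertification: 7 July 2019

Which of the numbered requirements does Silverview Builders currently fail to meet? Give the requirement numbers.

1. condition 'handles asbestos abatement' does not hold → requirement n/a → met
2. scaffold inspection 262 days ago vs limit 270 → met
3. condition 'performs public-works projects' does not hold → requirement n/a → met
4. lost-time incident rate 4 ≤ 4 → met
5. OSHA safety training 42 days ago vs limit 45 → met
6. fall-protection recertification 702 days ago vs limit 730 → met
7. lien-law disclosure present → met
8. bonding capacity review 962 days ago vs limit 730 → not met
9. workers' compensation audit 27 days ago vs limit 30 → met
10. equipment calibration 94 days ago vs limit 90 → not met
11. contractor registration certificate present → met
Not met: 8, 10

8, 10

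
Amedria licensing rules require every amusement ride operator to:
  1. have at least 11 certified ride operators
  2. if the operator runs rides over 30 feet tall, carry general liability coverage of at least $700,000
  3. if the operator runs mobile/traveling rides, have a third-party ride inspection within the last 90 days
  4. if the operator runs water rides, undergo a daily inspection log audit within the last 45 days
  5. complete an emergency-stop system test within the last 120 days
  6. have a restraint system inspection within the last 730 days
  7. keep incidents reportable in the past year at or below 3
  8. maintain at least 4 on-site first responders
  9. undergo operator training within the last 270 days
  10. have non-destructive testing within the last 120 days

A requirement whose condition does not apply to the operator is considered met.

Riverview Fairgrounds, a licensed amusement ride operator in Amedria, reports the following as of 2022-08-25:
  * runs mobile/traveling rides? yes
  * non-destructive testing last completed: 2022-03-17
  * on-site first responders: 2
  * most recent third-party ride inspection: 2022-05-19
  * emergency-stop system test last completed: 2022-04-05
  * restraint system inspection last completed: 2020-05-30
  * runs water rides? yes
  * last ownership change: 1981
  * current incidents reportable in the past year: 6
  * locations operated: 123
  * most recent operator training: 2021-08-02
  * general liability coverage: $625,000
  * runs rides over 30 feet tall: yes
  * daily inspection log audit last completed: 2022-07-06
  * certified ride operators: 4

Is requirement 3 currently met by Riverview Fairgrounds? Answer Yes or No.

No

3. condition 'runs mobile/traveling rides' holds; third-party ride inspection 98 days ago vs limit 90 → not met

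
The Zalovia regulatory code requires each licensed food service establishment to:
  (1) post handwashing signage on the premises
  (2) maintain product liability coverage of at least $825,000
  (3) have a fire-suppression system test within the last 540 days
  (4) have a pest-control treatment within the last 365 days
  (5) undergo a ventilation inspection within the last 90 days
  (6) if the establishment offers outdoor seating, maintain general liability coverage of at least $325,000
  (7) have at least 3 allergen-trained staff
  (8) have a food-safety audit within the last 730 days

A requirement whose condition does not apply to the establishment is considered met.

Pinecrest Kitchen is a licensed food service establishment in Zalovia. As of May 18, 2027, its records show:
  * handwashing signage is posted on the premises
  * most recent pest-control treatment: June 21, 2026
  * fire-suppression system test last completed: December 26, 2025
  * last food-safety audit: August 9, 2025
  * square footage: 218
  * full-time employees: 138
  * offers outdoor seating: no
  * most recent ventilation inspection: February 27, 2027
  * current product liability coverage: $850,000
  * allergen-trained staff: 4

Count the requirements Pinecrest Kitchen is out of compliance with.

1. handwashing signage present → met
2. product liability coverage $850,000 ≥ $825,000 → met
3. fire-suppression system test 508 days ago vs limit 540 → met
4. pest-control treatment 331 days ago vs limit 365 → met
5. ventilation inspection 80 days ago vs limit 90 → met
6. condition 'offers outdoor seating' does not hold → requirement n/a → met
7. allergen-trained staff 4 ≥ 3 → met
8. food-safety audit 647 days ago vs limit 730 → met
Not met: 0 of 8

0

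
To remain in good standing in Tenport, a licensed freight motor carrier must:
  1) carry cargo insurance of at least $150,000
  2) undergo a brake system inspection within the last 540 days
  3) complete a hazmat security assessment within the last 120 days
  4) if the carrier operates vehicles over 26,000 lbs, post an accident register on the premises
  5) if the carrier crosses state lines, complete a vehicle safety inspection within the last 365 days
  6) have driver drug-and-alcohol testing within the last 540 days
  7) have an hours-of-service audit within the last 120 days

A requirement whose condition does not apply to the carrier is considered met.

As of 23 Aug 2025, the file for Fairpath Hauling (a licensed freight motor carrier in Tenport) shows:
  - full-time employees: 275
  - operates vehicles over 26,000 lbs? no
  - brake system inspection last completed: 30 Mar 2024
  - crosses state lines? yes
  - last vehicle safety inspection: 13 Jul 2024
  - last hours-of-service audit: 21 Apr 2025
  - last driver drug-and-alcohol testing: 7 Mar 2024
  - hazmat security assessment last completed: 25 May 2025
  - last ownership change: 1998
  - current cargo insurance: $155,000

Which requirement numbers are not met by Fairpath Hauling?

5, 7

1. cargo insurance $155,000 ≥ $150,000 → met
2. brake system inspection 511 days ago vs limit 540 → met
3. hazmat security assessment 90 days ago vs limit 120 → met
4. condition 'operates vehicles over 26,000 lbs' does not hold → requirement n/a → met
5. condition 'crosses state lines' holds; vehicle safety inspection 406 days ago vs limit 365 → not met
6. driver drug-and-alcohol testing 534 days ago vs limit 540 → met
7. hours-of-service audit 124 days ago vs limit 120 → not met
Not met: 5, 7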